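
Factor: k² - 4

(k + 2)(k - 2)

Two integers with product -4 and sum 0 are 2 and -2.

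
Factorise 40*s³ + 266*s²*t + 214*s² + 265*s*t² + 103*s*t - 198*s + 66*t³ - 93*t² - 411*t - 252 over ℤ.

Group: 5*s*(8*s² + 50*s*t + 54*s + 33*t² + 69*t + 36) + (2*t - 7)*(8*s² + 50*s*t + 54*s + 33*t² + 69*t + 36); both groups contain (8*s² + 50*s*t + 54*s + 33*t² + 69*t + 36), so (5*s + 2*t - 7) is a factor with cofactor 8*s² + 50*s*t + 54*s + 33*t² + 69*t + 36.
The cofactor groups again: 8*s² + 50*s*t + 54*s + 33*t² + 69*t + 36 = 4*s*(2*s + 11*t + 12) + (3*t + 3)*(2*s + 11*t + 12); both groups contain (2*s + 11*t + 12), giving (4*s + 3*t + 3)*(2*s + 11*t + 12).

(2*s + 11*t + 12)*(4*s + 3*t + 3)*(5*s + 2*t - 7)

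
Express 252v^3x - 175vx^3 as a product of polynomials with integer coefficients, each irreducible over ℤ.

Pull out the common factor 7vx; 36v^2 - 25x^2 is a difference of squares.

7vx(6v + 5x)(6v - 5x)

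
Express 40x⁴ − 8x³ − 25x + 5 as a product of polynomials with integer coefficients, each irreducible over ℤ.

(5x − 1)(8x³ − 5)

Group as (40x⁴ − 25x) + (−8x³ + 5) = 5x(8x³ − 5) − (8x³ − 5).
Both groups share the factor (8x³ − 5).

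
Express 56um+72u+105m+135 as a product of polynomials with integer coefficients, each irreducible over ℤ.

Group as (56um+72u) + (105m+135) = 8u(7m+9) + 15(7m+9).
Both groups share the factor (7m+9).

(7m+9)(8u+15)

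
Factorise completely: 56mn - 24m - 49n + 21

(7n - 3)(8m - 7)

Group as (56mn - 24m) + (-49n + 21) = 8m(7n - 3) - 7(7n - 3).
Both groups share the factor (7n - 3).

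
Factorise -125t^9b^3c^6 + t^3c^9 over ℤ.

-c^6t^3(5t^2b - c)(25t^4b^2 + 5t^2bc + c^2)

Factor out t^3c^6 first: what remains is -125t^6b^3 + c^3.
Recognize a difference of cubes with the parts c and 5t^2b.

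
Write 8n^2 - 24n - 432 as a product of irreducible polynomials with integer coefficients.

Pull out the common factor 8, then factor the remaining trinomial.

8(n + 6)(n - 9)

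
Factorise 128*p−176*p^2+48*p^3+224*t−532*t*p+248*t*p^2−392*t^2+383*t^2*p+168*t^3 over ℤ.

(8*t+3*p−8)*(3*t+4*p−4)*(7*t+4*p)

Group: 7*t*(24*t^2+41*t*p−56*t+12*p^2−44*p+32) + 4*p*(24*t^2+41*t*p−56*t+12*p^2−44*p+32); both groups contain (24*t^2+41*t*p−56*t+12*p^2−44*p+32), so (7*t+4*p) is a factor with cofactor 24*t^2+41*t*p−56*t+12*p^2−44*p+32.
The cofactor groups again: 24*t^2+41*t*p−56*t+12*p^2−44*p+32 = 3*t*(8*t+3*p−8) + (4*p−4)*(8*t+3*p−8); both groups contain (8*t+3*p−8), giving (3*t+4*p−4)*(8*t+3*p−8).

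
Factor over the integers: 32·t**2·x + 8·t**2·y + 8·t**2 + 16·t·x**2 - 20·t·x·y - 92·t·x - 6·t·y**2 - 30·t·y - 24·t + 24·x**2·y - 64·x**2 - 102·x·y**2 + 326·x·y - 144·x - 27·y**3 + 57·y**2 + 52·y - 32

(2·t + 3·y - 8)·(4·t + 2·x - 9·y + 4)·(4·x + y + 1)

Group: 4·t·(8·t·x + 2·t·y + 2·t + 12·x·y - 32·x + 3·y**2 - 5·y - 8) + (2·x - 9·y + 4)·(8·t·x + 2·t·y + 2·t + 12·x·y - 32·x + 3·y**2 - 5·y - 8); both groups contain (8·t·x + 2·t·y + 2·t + 12·x·y - 32·x + 3·y**2 - 5·y - 8), so (4·t + 2·x - 9·y + 4) is a factor with cofactor 8·t·x + 2·t·y + 2·t + 12·x·y - 32·x + 3·y**2 - 5·y - 8.
The cofactor groups again: 8·t·x + 2·t·y + 2·t + 12·x·y - 32·x + 3·y**2 - 5·y - 8 = 4·x·(2·t + 3·y - 8) + (y + 1)·(2·t + 3·y - 8); both groups contain (2·t + 3·y - 8), giving (4·x + y + 1)·(2·t + 3·y - 8).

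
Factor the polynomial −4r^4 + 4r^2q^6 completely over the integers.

Every term has a factor of 4r^2; factoring it out leaves −r^2 + q^6.
Recognize a difference of squares with the parts q^3 and r.

−4r^2(r − q^3)(r + q^3)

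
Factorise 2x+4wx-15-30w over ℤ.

Group as (4wx-30w) + (2x-15) = 2w(2x-15) + (2x-15).
Both groups share the factor (2x-15).

(2w+1)(2x-15)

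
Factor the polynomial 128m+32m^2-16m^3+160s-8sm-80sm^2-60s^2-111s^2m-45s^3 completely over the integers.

-(3s+4m+8)(5s+4m)(3s+m-4)

Group: 3s(-15s^2-17sm+20s-4m^2+16m) + (4m+8)(-15s^2-17sm+20s-4m^2+16m); both groups contain (-15s^2-17sm+20s-4m^2+16m), so (3s+4m+8) is a factor with cofactor -15s^2-17sm+20s-4m^2+16m.
The cofactor groups again: -15s^2-17sm+20s-4m^2+16m = -5s(3s+m-4) - 4m(3s+m-4); both groups contain (3s+m-4), giving -(5s+4m)(3s+m-4).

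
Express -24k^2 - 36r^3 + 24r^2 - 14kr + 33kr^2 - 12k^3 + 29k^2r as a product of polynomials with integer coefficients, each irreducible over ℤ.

-(3k + 4r)(4k - 3r)(k - 3r + 2)

Group: 4k(-3k^2 + 5kr - 6k + 12r^2 - 8r) - 3r(-3k^2 + 5kr - 6k + 12r^2 - 8r); both groups contain (-3k^2 + 5kr - 6k + 12r^2 - 8r), so (4k - 3r) is a factor with cofactor -3k^2 + 5kr - 6k + 12r^2 - 8r.
The cofactor groups again: -3k^2 + 5kr - 6k + 12r^2 - 8r = -k(3k + 4r) + (3r - 2)(3k + 4r); both groups contain (3k + 4r), giving -(k - 3r + 2)(3k + 4r).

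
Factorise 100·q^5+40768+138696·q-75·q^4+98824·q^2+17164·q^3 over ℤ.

Trying the rational-root candidates, q = -13/4 is a root, so (4·q+13) divides it; the quotient is 25·q^4-100·q^3+4616·q^2+9704·q+3136.
Next, q = -8/5 is a root, so (5·q+8) divides it; the quotient is 5·q^3-28·q^2+968·q+392.
Continuing, q = -2/5 is a root, giving the factor (5·q+2) and quotient q^2-6·q+196.
The quadratic q^2-6·q+196 has discriminant -748 < 0 and is irreducible over ℤ.

(4·q+13)·(5·q+2)·(5·q+8)·(q^2-6·q+196)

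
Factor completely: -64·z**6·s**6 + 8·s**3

Every term has a factor of 8·s**3; factoring it out leaves -8·z**6·s**3 + 1.
Recognize a difference of cubes with the parts 1 and 2·z**2·s.

-8·s**3·(2·z**2·s - 1)·(4·z**4·s**2 + 2·z**2·s + 1)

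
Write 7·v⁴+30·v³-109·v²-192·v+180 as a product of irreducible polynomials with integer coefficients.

Trying the rational-root candidates, v = -2 is a root, so (v+2) divides it; the quotient is 7·v³+16·v²-141·v+90.
Then v = 3 is a root, giving the factor (v-3) and quotient 7·v²+37·v-30.
The remaining quadratic factors as (7·v-5)(v+6).

(7·v-5)·(v+2)·(v+6)·(v-3)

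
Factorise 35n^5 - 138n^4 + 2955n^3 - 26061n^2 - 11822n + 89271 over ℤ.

(5n - 9)(7n + 13)(n - 7)(n^2 + 3n + 109)

Testing divisors of the constant over divisors of the leading coefficient, n = 9/5 is a root, giving the factor (5n - 9) and quotient 7n^4 - 15n^3 + 564n^2 - 4197n - 9919.
Continuing, n = -13/7 is a root, so (7n + 13) is a factor; dividing leaves n^3 - 4n^2 + 88n - 763.
Continuing, n = 7 is a root, giving the factor (n - 7) and quotient n^2 + 3n + 109.
The quadratic n^2 + 3n + 109 has discriminant -427 < 0 and is irreducible over ℤ.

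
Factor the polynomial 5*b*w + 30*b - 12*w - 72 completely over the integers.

(5*b - 12)*(w + 6)

Group as (5*b*w + 30*b) + (-12*w - 72) = 5*b*(w + 6) - 12*(w + 6).
Both groups share the factor (w + 6).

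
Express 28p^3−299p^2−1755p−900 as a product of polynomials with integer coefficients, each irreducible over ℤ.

(4p+15)(7p+4)(p−15)

Testing divisors of the constant over divisors of the leading coefficient, p = 15 is a root, so (p−15) divides it; the quotient is 28p^2+121p+60.
The remaining quadratic factors as (7p+4)(4p+15).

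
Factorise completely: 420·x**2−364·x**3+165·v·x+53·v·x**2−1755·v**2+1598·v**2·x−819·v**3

−(13·v−7·x)·(7·v−13·x+15)·(9·v+4·x)

Group: 9·v·(−91·v**2+218·v·x−195·v−91·x**2+105·x) + 4·x·(−91·v**2+218·v·x−195·v−91·x**2+105·x); both groups contain (−91·v**2+218·v·x−195·v−91·x**2+105·x), so (9·v+4·x) is a factor with cofactor −91·v**2+218·v·x−195·v−91·x**2+105·x.
The cofactor groups again: −91·v**2+218·v·x−195·v−91·x**2+105·x = −13·v·(7·v−13·x+15) + 7·x·(7·v−13·x+15); both groups contain (7·v−13·x+15), giving −(13·v−7·x)·(7·v−13·x+15).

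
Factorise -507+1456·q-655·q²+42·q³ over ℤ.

Testing divisors of the constant over divisors of the leading coefficient, q = 13 is a root, so (q-13) is a factor; dividing leaves 42·q²-109·q+39.
The remaining quadratic factors as (6·q-13)(7·q-3).

(6·q-13)·(7·q-3)·(q-13)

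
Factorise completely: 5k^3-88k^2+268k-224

(5k-8)(k-14)(k-2)

Testing divisors of the constant over divisors of the leading coefficient, k = 2 is a root, giving the factor (k-2) and quotient 5k^2-78k+112.
The remaining quadratic factors as (5k-8)(k-14).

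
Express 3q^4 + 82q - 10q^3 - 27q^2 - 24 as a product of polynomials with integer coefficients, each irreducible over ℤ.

(3q - 1)(q + 3)(q - 2)(q - 4)

By the rational root theorem, q = 4 is a root, so (q - 4) is a factor; dividing leaves 3q^3 + 2q^2 - 19q + 6.
Then q = -3 is a root, giving the factor (q + 3) and quotient 3q^2 - 7q + 2.
The remaining quadratic factors as (3q - 1)(q - 2).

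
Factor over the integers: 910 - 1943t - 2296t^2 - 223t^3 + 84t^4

(3t - 1)(4t + 13)(7t + 10)(t - 7)

By the rational root theorem, t = 1/3 is a root, so (3t - 1) is a factor; dividing leaves 28t^3 - 65t^2 - 787t - 910.
Continuing, t = -10/7 is a root, giving the factor (7t + 10) and quotient 4t^2 - 15t - 91.
The remaining quadratic factors as (t - 7)(4t + 13).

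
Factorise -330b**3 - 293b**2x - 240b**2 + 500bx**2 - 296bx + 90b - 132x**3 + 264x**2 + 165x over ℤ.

Group: 6b(-55b**2 + 52bx - 40b - 12x**2 + 24x + 15) + 11x(-55b**2 + 52bx - 40b - 12x**2 + 24x + 15); both groups contain (-55b**2 + 52bx - 40b - 12x**2 + 24x + 15), so (6b + 11x) is a factor with cofactor -55b**2 + 52bx - 40b - 12x**2 + 24x + 15.
The cofactor groups again: -55b**2 + 52bx - 40b - 12x**2 + 24x + 15 = -5b(11b - 6x - 3) + (2x - 5)(11b - 6x - 3); both groups contain (11b - 6x - 3), giving -(5b - 2x + 5)(11b - 6x - 3).

-(11b - 6x - 3)(5b - 2x + 5)(6b + 11x)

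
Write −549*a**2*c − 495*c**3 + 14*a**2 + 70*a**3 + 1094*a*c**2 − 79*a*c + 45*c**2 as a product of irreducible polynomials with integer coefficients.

(14*a − 9*c)*(5*a − 11*c + 1)*(a − 5*c)

Group: 14*a*(5*a**2 − 36*a*c + a + 55*c**2 − 5*c) − 9*c*(5*a**2 − 36*a*c + a + 55*c**2 − 5*c); both groups contain (5*a**2 − 36*a*c + a + 55*c**2 − 5*c), so (14*a − 9*c) is a factor with cofactor 5*a**2 − 36*a*c + a + 55*c**2 − 5*c.
The cofactor groups again: 5*a**2 − 36*a*c + a + 55*c**2 − 5*c = 5*a*(a − 5*c) + (−11*c + 1)*(a − 5*c); both groups contain (a − 5*c), giving (5*a − 11*c + 1)*(a − 5*c).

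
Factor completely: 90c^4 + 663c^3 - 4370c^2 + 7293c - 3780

Testing divisors of the constant over divisors of the leading coefficient, c = 5/3 is a root, so (3c - 5) is a factor; dividing leaves 30c^3 + 271c^2 - 1005c + 756.
Then c = -12 is a root, so (c + 12) is a factor; dividing leaves 30c^2 - 89c + 63.
The remaining quadratic factors as (5c - 9)(6c - 7).

(3c - 5)(5c - 9)(6c - 7)(c + 12)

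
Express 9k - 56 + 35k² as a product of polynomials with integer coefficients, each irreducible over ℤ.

Need a pair with product 35·(-56) = -1960 and sum 9: that's -40 and 49.
Split the middle term: 35k² - 40k + 49k - 56 = 5k(7k - 8) + 7(7k - 8).

(5k + 7)(7k - 8)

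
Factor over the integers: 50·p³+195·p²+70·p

Pull out the common factor 5·p, then factor the remaining trinomial.

5·p·(2·p+7)·(5·p+2)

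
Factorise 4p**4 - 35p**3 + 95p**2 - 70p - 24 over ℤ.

(4p + 1)(p - 2)(p - 3)(p - 4)

Among the possible rational roots, p = 4 is a root, giving the factor (p - 4) and quotient 4p**3 - 19p**2 + 19p + 6.
Then p = 3 is a root, so (p - 3) is a factor; dividing leaves 4p**2 - 7p - 2.
The remaining quadratic factors as (4p + 1)(p - 2).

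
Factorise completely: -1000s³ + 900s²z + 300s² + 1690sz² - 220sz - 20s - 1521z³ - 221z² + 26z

-(10s + 13z - 1)(10s - 13z)(10s - 9z - 2)

Group: 10s(-100s² - 40sz + 30s + 117z² + 17z - 2) - 13z(-100s² - 40sz + 30s + 117z² + 17z - 2); both groups contain (-100s² - 40sz + 30s + 117z² + 17z - 2), so (10s - 13z) is a factor with cofactor -100s² - 40sz + 30s + 117z² + 17z - 2.
The cofactor groups again: -100s² - 40sz + 30s + 117z² + 17z - 2 = -10s(10s + 13z - 1) + (9z + 2)(10s + 13z - 1); both groups contain (10s + 13z - 1), giving -(10s - 9z - 2)(10s + 13z - 1).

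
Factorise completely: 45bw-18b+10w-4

(5w-2)(9b+2)

Group as (45bw-18b) + (10w-4) = 9b(5w-2) + 2(5w-2).
Both groups share the factor (5w-2).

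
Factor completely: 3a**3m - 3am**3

3am(a + m)(a - m)

Pull out the common factor 3am; a**2 - m**2 is a difference of squares.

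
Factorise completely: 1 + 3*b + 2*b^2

Need a pair with product 2·1 = 2 and sum 3: that's 2 and 1.
Split the middle term: 2*b^2 + 2*b + b + 1 = 2*b*(b + 1) + (b + 1).

(2*b + 1)*(b + 1)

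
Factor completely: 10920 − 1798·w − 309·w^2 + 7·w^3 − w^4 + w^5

By the rational root theorem, w = −6 is a root, giving the factor (w + 6) and quotient w^4 − 7·w^3 + 49·w^2 − 603·w + 1820.
Then w = 7 is a root, so (w − 7) divides it; the quotient is w^3 + 49·w − 260.
Continuing, w = 4 is a root, giving the factor (w − 4) and quotient w^2 + 4·w + 65.
The quadratic w^2 + 4·w + 65 has discriminant −244 < 0 and is irreducible over ℤ.

(w + 6)·(w − 4)·(w − 7)·(w^2 + 4·w + 65)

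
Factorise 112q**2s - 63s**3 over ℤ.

7s(4q + 3s)(4q - 3s)

Pull out the common factor 7s; 16q**2 - 9s**2 is a difference of squares.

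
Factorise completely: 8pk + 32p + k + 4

(8p + 1)(k + 4)

Group as (8pk + 32p) + (k + 4) = 8p(k + 4) + (k + 4).
Both groups share the factor (k + 4).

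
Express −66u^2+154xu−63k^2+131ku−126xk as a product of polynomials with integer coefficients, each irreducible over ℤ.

Group: −14x(9k−11u) + (−7k+6u)(9k−11u); both groups contain (9k−11u).

−(14x+7k−6u)(9k−11u)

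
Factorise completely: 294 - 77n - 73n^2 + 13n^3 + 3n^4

Among the possible rational roots, n = 2 is a root, giving the factor (n - 2) and quotient 3n^3 + 19n^2 - 35n - 147.
Then n = -7/3 is a root, so (3n + 7) is a factor; dividing leaves n^2 + 4n - 21.
The remaining quadratic factors as (n + 7)(n - 3).

(3n + 7)(n + 7)(n - 2)(n - 3)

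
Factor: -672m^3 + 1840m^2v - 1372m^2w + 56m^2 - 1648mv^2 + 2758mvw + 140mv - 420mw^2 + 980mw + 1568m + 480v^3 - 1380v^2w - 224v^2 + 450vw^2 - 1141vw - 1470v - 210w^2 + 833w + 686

Group: 8m(-84m^2 + 146mv - 140mw - 140m - 60v^2 + 150vw + 133v - 70w - 49) + (-8v + 3w - 14)(-84m^2 + 146mv - 140mw - 140m - 60v^2 + 150vw + 133v - 70w - 49); both groups contain (-84m^2 + 146mv - 140mw - 140m - 60v^2 + 150vw + 133v - 70w - 49), so (8m - 8v + 3w - 14) is a factor with cofactor -84m^2 + 146mv - 140mw - 140m - 60v^2 + 150vw + 133v - 70w - 49.
The cofactor groups again: -84m^2 + 146mv - 140mw - 140m - 60v^2 + 150vw + 133v - 70w - 49 = -6m(14m - 15v + 7) + (4v - 10w - 7)(14m - 15v + 7); both groups contain (14m - 15v + 7), giving -(6m - 4v + 10w + 7)(14m - 15v + 7).

-(14m - 15v + 7)(6m - 4v + 10w + 7)(8m - 8v + 3w - 14)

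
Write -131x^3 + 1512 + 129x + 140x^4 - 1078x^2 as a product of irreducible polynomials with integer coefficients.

(4x + 7)(5x + 8)(7x - 9)(x - 3)

Trying the rational-root candidates, x = -8/5 is a root, so (5x + 8) divides it; the quotient is 28x^3 - 71x^2 - 102x + 189.
Then x = 3 is a root, giving the factor (x - 3) and quotient 28x^2 + 13x - 63.
The remaining quadratic factors as (7x - 9)(4x + 7).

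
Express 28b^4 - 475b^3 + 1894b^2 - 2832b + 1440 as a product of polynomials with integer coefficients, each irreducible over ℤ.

(4b - 5)(7b - 12)(b - 12)(b - 2)

Testing divisors of the constant over divisors of the leading coefficient, b = 12 is a root, so (b - 12) divides it; the quotient is 28b^3 - 139b^2 + 226b - 120.
Continuing, b = 12/7 is a root, so (7b - 12) divides it; the quotient is 4b^2 - 13b + 10.
The remaining quadratic factors as (4b - 5)(b - 2).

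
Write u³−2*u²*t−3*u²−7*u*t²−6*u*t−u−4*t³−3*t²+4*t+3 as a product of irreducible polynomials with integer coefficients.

Group: u*(u²+2*u*t+t²−1) + (−4*t−3)*(u²+2*u*t+t²−1); both groups contain (u²+2*u*t+t²−1), so (u−4*t−3) is a factor with cofactor u²+2*u*t+t²−1.
The cofactor groups again: u²+2*u*t+t²−1 = u*(u+t−1) + (t+1)*(u+t−1); both groups contain (u+t−1), giving (u+t+1)*(u+t−1).

(u−4*t−3)*(u+t+1)*(u+t−1)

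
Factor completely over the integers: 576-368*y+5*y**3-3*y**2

(5*y-8)*(y+9)*(y-8)

Testing divisors of the constant over divisors of the leading coefficient, y = 8/5 is a root, so (5*y-8) is a factor; dividing leaves y**2+y-72.
The remaining quadratic factors as (y-8)(y+9).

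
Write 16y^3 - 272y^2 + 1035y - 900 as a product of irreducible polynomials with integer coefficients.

(4y - 15)(4y - 5)(y - 12)

Testing divisors of the constant over divisors of the leading coefficient, y = 5/4 is a root, giving the factor (4y - 5) and quotient 4y^2 - 63y + 180.
The remaining quadratic factors as (4y - 15)(y - 12).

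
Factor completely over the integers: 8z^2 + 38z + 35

Need a pair with product 8·35 = 280 and sum 38: that's 28 and 10.
Split the middle term: 8z^2 + 28z + 10z + 35 = 4z(2z + 7) + 5(2z + 7).

(2z + 7)(4z + 5)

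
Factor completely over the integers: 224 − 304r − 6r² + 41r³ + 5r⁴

(5r − 4)(r + 4)(r + 7)(r − 2)

By the rational root theorem, r = −4 is a root, so (r + 4) is a factor; dividing leaves 5r³ + 21r² − 90r + 56.
Continuing, r = −7 is a root, so (r + 7) divides it; the quotient is 5r² − 14r + 8.
The remaining quadratic factors as (r − 2)(5r − 4).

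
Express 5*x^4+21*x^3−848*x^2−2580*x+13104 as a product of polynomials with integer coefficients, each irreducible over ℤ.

By the rational root theorem, x = −6 is a root, so (x+6) divides it; the quotient is 5*x^3−9*x^2−794*x+2184.
Next, x = 14/5 is a root, so (5*x−14) divides it; the quotient is x^2+x−156.
The remaining quadratic factors as (x+13)(x−12).

(5*x−14)*(x+13)*(x+6)*(x−12)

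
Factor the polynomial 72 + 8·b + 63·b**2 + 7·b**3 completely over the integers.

Group as (7·b**3 + 8·b) + (63·b**2 + 72) = b·(7·b**2 + 8) + 9·(7·b**2 + 8).
Both groups share the factor (7·b**2 + 8).

(b + 9)·(7·b**2 + 8)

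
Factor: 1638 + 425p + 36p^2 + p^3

(p + 13)(p + 14)(p + 9)

Among the possible rational roots, p = −13 is a root, so (p + 13) divides it; the quotient is p^2 + 23p + 126.
The remaining quadratic factors as (p + 14)(p + 9).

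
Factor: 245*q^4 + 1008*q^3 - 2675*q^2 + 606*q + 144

Testing divisors of the constant over divisors of the leading coefficient, q = -1/7 is a root, so (7*q + 1) is a factor; dividing leaves 35*q^3 + 139*q^2 - 402*q + 144.
Next, q = -6 is a root, so (q + 6) divides it; the quotient is 35*q^2 - 71*q + 24.
The remaining quadratic factors as (5*q - 8)(7*q - 3).

(5*q - 8)*(7*q + 1)*(7*q - 3)*(q + 6)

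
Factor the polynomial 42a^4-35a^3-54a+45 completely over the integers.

(6a-5)(7a^3-9)

Group as (42a^4-54a) + (-35a^3+45) = 6a(7a^3-9) - 5(7a^3-9).
Both groups share the factor (7a^3-9).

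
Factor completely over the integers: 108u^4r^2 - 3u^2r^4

3r^2u^2(6u - r)(6u + r)

Every term has a factor of 3u^2r^2. Then 36u^2 - r^2 = (6u)² − (r)².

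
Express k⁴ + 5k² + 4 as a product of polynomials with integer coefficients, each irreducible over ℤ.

(k² + 1)(k² + 4)

Substitute u = k² to get a quadratic in u, then factor.
k² + 1 is irreducible over ℤ (sum of squares).
k² + 4 is irreducible over ℤ (sum of squares).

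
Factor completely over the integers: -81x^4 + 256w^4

Write as (16w^2)² − (9x^2)², then factor 16w^2 - 9x^2 once more.

(4w + 3x)(4w - 3x)(16w^2 + 9x^2)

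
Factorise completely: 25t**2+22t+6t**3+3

(6t+1)(t+1)(t+3)

Trying the rational-root candidates, t = -1 is a root, so (t+1) is a factor; dividing leaves 6t**2+19t+3.
The remaining quadratic factors as (6t+1)(t+3).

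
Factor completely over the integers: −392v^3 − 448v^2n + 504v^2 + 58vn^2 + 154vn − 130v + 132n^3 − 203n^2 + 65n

−(2v − n)(14v + 11n − 5)(14v + 12n − 13)

Group: 2v(−196v^2 − 322vn + 252v − 132n^2 + 203n − 65) − n(−196v^2 − 322vn + 252v − 132n^2 + 203n − 65); both groups contain (−196v^2 − 322vn + 252v − 132n^2 + 203n − 65), so (2v − n) is a factor with cofactor −196v^2 − 322vn + 252v − 132n^2 + 203n − 65.
The cofactor groups again: −196v^2 − 322vn + 252v − 132n^2 + 203n − 65 = −14v(14v + 12n − 13) + (−11n + 5)(14v + 12n − 13); both groups contain (14v + 12n − 13), giving −(14v + 11n − 5)(14v + 12n − 13).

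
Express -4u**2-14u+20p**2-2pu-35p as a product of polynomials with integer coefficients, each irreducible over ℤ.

Group: 4p(5p+2u) + (-2u-7)(5p+2u); both groups contain (5p+2u).

(4p-2u-7)(5p+2u)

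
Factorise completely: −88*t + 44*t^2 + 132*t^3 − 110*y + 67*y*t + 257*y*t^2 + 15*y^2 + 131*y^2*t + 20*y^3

(4*y + 11*t + 11)*(y + 3*t − 2)*(5*y + 4*t)

Group: 4*y*(5*y^2 + 19*y*t − 10*y + 12*t^2 − 8*t) + (11*t + 11)*(5*y^2 + 19*y*t − 10*y + 12*t^2 − 8*t); both groups contain (5*y^2 + 19*y*t − 10*y + 12*t^2 − 8*t), so (4*y + 11*t + 11) is a factor with cofactor 5*y^2 + 19*y*t − 10*y + 12*t^2 − 8*t.
The cofactor groups again: 5*y^2 + 19*y*t − 10*y + 12*t^2 − 8*t = y*(5*y + 4*t) + (3*t − 2)*(5*y + 4*t); both groups contain (5*y + 4*t), giving (y + 3*t − 2)*(5*y + 4*t).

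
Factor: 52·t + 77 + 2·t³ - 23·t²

(2·t - 11)·(t + 1)·(t - 7)

Testing divisors of the constant over divisors of the leading coefficient, t = -1 is a root, giving the factor (t + 1) and quotient 2·t² - 25·t + 77.
The remaining quadratic factors as (t - 7)(2·t - 11).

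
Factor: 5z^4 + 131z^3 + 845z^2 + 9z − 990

Trying the rational-root candidates, z = −15 is a root, so (z + 15) divides it; the quotient is 5z^3 + 56z^2 + 5z − 66.
Then z = −11 is a root, so (z + 11) is a factor; dividing leaves 5z^2 + z − 6.
The remaining quadratic factors as (z − 1)(5z + 6).

(5z + 6)(z + 11)(z + 15)(z − 1)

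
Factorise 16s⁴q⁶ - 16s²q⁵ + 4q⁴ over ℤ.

Pull out the common factor 4q⁴, leaving 4s⁴q² - 4s²q + 1.
Recognize a perfect-square trinomial with the parts 1 and 2s²q.

4q⁴(2s²q - 1)²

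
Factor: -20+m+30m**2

Need a pair with product 30·(-20) = -600 and sum 1: that's 25 and -24.
Split the middle term: 30m**2+25m - 24m-20 = 5m(6m+5) - 4(6m+5).

(5m-4)(6m+5)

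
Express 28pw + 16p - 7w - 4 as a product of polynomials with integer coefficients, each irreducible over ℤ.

Group as (28pw + 16p) + (-7w - 4) = 4p(7w + 4) - (7w + 4).
Both groups share the factor (7w + 4).

(4p - 1)(7w + 4)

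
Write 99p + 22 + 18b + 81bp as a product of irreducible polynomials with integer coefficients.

(9b + 11)(9p + 2)

Group as (81bp + 18b) + (99p + 22) = 9b(9p + 2) + 11(9p + 2).
Both groups share the factor (9p + 2).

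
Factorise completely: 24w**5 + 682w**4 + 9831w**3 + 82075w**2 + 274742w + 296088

(4w + 13)(6w + 13)(w + 12)(w**2 + 11w + 146)

Trying the rational-root candidates, w = -13/6 is a root, giving the factor (6w + 13) and quotient 4w**4 + 105w**3 + 1411w**2 + 10622w + 22776.
Next, w = -12 is a root, so (w + 12) divides it; the quotient is 4w**3 + 57w**2 + 727w + 1898.
Continuing, w = -13/4 is a root, so (4w + 13) is a factor; dividing leaves w**2 + 11w + 146.
The quadratic w**2 + 11w + 146 has discriminant -463 < 0 and is irreducible over ℤ.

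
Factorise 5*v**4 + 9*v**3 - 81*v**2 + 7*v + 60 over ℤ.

Trying the rational-root candidates, v = -5 is a root, so (v + 5) divides it; the quotient is 5*v**3 - 16*v**2 - v + 12.
Continuing, v = 1 is a root, giving the factor (v - 1) and quotient 5*v**2 - 11*v - 12.
The remaining quadratic factors as (5*v + 4)(v - 3).

(5*v + 4)*(v + 5)*(v - 1)*(v - 3)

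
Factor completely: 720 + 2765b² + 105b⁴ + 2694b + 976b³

(3b + 8)(5b + 6)(7b + 3)(b + 5)

Among the possible rational roots, b = -3/7 is a root, giving the factor (7b + 3) and quotient 15b³ + 133b² + 338b + 240.
Continuing, b = -6/5 is a root, so (5b + 6) divides it; the quotient is 3b² + 23b + 40.
The remaining quadratic factors as (3b + 8)(b + 5).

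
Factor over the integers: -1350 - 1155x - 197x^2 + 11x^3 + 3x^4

(3x + 5)(x + 5)(x + 6)(x - 9)

Among the possible rational roots, x = 9 is a root, giving the factor (x - 9) and quotient 3x^3 + 38x^2 + 145x + 150.
Next, x = -6 is a root, so (x + 6) divides it; the quotient is 3x^2 + 20x + 25.
The remaining quadratic factors as (x + 5)(3x + 5).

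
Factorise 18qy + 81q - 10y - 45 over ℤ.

Group as (18qy + 81q) + (-10y - 45) = 9q(2y + 9) - 5(2y + 9).
Both groups share the factor (2y + 9).

(2y + 9)(9q - 5)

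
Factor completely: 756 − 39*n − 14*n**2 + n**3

(n + 7)*(n − 12)*(n − 9)

Among the possible rational roots, n = −7 is a root, so (n + 7) is a factor; dividing leaves n**2 − 21*n + 108.
The remaining quadratic factors as (n − 12)(n − 9).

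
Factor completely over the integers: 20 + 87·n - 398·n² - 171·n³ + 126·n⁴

(2·n - 5)·(3·n + 4)·(3·n - 1)·(7·n + 1)

Among the possible rational roots, n = -4/3 is a root, so (3·n + 4) divides it; the quotient is 42·n³ - 113·n² + 18·n + 5.
Continuing, n = 5/2 is a root, so (2·n - 5) divides it; the quotient is 21·n² - 4·n - 1.
The remaining quadratic factors as (7·n + 1)(3·n - 1).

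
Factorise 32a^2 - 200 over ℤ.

8(2a + 5)(2a - 5)

Pull out the common factor 8; 4a^2 - 25 is a difference of squares.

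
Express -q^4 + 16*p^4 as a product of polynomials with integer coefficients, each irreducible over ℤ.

(2*p + q)*(2*p - q)*(4*p^2 + q^2)

Difference of squares twice: with A = 2*p and B = q, A⁴ − B⁴ = (A² − B²)(A² + B²), and A² − B² factors again.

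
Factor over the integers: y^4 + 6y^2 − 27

(y^2 + 9)(y^2 − 3)

Substitute u = y^2 to get a quadratic in u, then factor.
y^2 − 3 is irreducible over ℤ (3 is not a perfect square).
y^2 + 9 is irreducible over ℤ (sum of squares).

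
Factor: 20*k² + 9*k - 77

(4*k - 7)*(5*k + 11)

Need a pair with product 20·(-77) = -1540 and sum 9: that's -35 and 44.
Split the middle term: 20*k² - 35*k + 44*k - 77 = 5*k*(4*k - 7) + 11*(4*k - 7).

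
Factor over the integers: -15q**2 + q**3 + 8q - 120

Group as (q**3 + 8q) + (-15q**2 - 120) = q(q**2 + 8) - 15(q**2 + 8).
Both groups share the factor (q**2 + 8).

(q - 15)(q**2 + 8)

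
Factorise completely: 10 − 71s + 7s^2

(7s − 1)(s − 10)

Need a pair with product 7·10 = 70 and sum −71: that's −1 and −70.
Split the middle term: 7s^2 − s − 70s + 10 = s(7s − 1) − 10(7s − 1).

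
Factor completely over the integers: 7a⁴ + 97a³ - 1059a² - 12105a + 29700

(7a - 15)(a + 12)(a + 15)(a - 11)

Trying the rational-root candidates, a = 11 is a root, so (a - 11) is a factor; dividing leaves 7a³ + 174a² + 855a - 2700.
Then a = -12 is a root, so (a + 12) divides it; the quotient is 7a² + 90a - 225.
The remaining quadratic factors as (a + 15)(7a - 15).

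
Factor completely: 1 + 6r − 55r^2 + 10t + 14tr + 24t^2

Group: 4t(6t + 11r + 1) + (−5r + 1)(6t + 11r + 1); both groups contain (6t + 11r + 1).

(4t − 5r + 1)(6t + 11r + 1)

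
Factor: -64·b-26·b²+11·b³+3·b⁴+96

Among the possible rational roots, b = -4 is a root, giving the factor (b+4) and quotient 3·b³-b²-22·b+24.
Continuing, b = 2 is a root, giving the factor (b-2) and quotient 3·b²+5·b-12.
The remaining quadratic factors as (3·b-4)(b+3).

(3·b-4)·(b+3)·(b+4)·(b-2)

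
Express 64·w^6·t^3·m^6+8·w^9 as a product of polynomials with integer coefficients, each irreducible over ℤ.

Every term has a factor of 8·w^6; factoring it out leaves w^3+8·t^3·m^6.
Recognize a sum of cubes with the parts 2·t·m^2 and w.

8·w^6·(w+2·t·m^2)·(w^2-2·w·t·m^2+4·t^2·m^4)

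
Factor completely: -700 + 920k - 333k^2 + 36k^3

By the rational root theorem, k = 14/3 is a root, so (3k - 14) is a factor; dividing leaves 12k^2 - 55k + 50.
The remaining quadratic factors as (4k - 5)(3k - 10).

(3k - 10)(3k - 14)(4k - 5)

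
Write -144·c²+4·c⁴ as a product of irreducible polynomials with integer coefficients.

Pull out the common factor 4·c²; c²-36 is a difference of squares.

4·c²·(c+6)·(c-6)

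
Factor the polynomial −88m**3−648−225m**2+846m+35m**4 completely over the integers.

Testing divisors of the constant over divisors of the leading coefficient, m = 12/7 is a root, giving the factor (7m−12) and quotient 5m**3−4m**2−39m+54.
Then m = 2 is a root, so (m−2) divides it; the quotient is 5m**2+6m−27.
The remaining quadratic factors as (5m−9)(m+3).

(5m−9)(7m−12)(m+3)(m−2)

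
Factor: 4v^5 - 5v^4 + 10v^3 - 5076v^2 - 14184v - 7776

Trying the rational-root candidates, v = 12 is a root, giving the factor (v - 12) and quotient 4v^4 + 43v^3 + 526v^2 + 1236v + 648.
Continuing, v = -3/4 is a root, so (4v + 3) divides it; the quotient is v^3 + 10v^2 + 124v + 216.
Continuing, v = -2 is a root, so (v + 2) is a factor; dividing leaves v^2 + 8v + 108.
The quadratic v^2 + 8v + 108 has discriminant -368 < 0 and is irreducible over ℤ.

(4v + 3)(v + 2)(v - 12)(v^2 + 8v + 108)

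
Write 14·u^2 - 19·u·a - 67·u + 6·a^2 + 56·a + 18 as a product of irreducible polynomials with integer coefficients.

(7·u - 6·a - 2)·(2·u - a - 9)

Group: 7·u·(2·u - a - 9) + (-6·a - 2)·(2·u - a - 9); both groups contain (2·u - a - 9).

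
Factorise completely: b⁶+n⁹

Recognize a sum of cubes with the parts n³ and b².

(b²+n³)(b⁴-b²n³+n⁶)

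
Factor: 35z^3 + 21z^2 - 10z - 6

(5z + 3)(7z^2 - 2)

Group as (35z^3 - 10z) + (21z^2 - 6) = 5z(7z^2 - 2) + 3(7z^2 - 2).
Both groups share the factor (7z^2 - 2).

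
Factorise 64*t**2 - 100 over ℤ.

Every term has a factor of 4. Then 16*t**2 - 25 = (4*t)² − (5)².

4*(4*t + 5)*(4*t - 5)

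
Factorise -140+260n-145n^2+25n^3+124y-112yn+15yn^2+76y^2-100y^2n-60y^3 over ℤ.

Group: 3y(-20y^2-8y+5n^2-24n+28) + (5n-5)(-20y^2-8y+5n^2-24n+28); both groups contain (-20y^2-8y+5n^2-24n+28), so (3y+5n-5) is a factor with cofactor -20y^2-8y+5n^2-24n+28.
The cofactor groups again: -20y^2-8y+5n^2-24n+28 = -10y(2y+n-2) + (5n-14)(2y+n-2); both groups contain (2y+n-2), giving -(10y-5n+14)(2y+n-2).

-(10y-5n+14)(3y+5n-5)(2y+n-2)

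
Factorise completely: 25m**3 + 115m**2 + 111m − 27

(5m + 9)(5m − 1)(m + 3)

By the rational root theorem, m = −3 is a root, giving the factor (m + 3) and quotient 25m**2 + 40m − 9.
The remaining quadratic factors as (5m − 1)(5m + 9).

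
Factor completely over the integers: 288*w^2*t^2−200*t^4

Pull out the common factor 8*t^2; 36*w^2−25*t^2 is a difference of squares.

8*t^2*(6*w−5*t)*(6*w+5*t)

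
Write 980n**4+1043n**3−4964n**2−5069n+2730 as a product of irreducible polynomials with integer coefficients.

(4n+7)(5n−2)(7n+13)(7n−15)

By the rational root theorem, n = −7/4 is a root, so (4n+7) is a factor; dividing leaves 245n**3−168n**2−947n+390.
Continuing, n = 15/7 is a root, so (7n−15) divides it; the quotient is 35n**2+51n−26.
The remaining quadratic factors as (5n−2)(7n+13).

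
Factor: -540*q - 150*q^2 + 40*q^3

10*q*(4*q + 9)*(q - 6)

Pull out the common factor 10*q, then factor the remaining trinomial.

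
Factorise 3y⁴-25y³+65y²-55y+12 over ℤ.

(3y-1)(y-1)(y-3)(y-4)

Trying the rational-root candidates, y = 4 is a root, so (y-4) divides it; the quotient is 3y³-13y²+13y-3.
Then y = 1/3 is a root, so (3y-1) is a factor; dividing leaves y²-4y+3.
The remaining quadratic factors as (y-1)(y-3).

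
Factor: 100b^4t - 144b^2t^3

Factor out 4b^2t, leaving 25b^2 - 36t^2, which is a difference of two squares.

4b^2t(5b + 6t)(5b - 6t)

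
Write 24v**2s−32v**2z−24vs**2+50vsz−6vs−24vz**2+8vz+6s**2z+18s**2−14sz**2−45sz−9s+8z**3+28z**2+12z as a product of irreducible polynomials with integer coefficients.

(2v−2s+2z+1)(3s−4z)(4v−z−3)

Group: 2v(12vs−16vz−3sz−9s+4z**2+12z) + (−2s+2z+1)(12vs−16vz−3sz−9s+4z**2+12z); both groups contain (12vs−16vz−3sz−9s+4z**2+12z), so (2v−2s+2z+1) is a factor with cofactor 12vs−16vz−3sz−9s+4z**2+12z.
The cofactor groups again: 12vs−16vz−3sz−9s+4z**2+12z = 4v(3s−4z) + (−z−3)(3s−4z); both groups contain (3s−4z), giving (4v−z−3)(3s−4z).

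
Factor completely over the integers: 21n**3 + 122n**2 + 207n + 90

By the rational root theorem, n = -2/3 is a root, so (3n + 2) divides it; the quotient is 7n**2 + 36n + 45.
The remaining quadratic factors as (7n + 15)(n + 3).

(3n + 2)(7n + 15)(n + 3)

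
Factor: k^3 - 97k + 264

Testing divisors of the constant over divisors of the leading coefficient, k = -11 is a root, so (k + 11) is a factor; dividing leaves k^2 - 11k + 24.
The remaining quadratic factors as (k - 8)(k - 3).

(k + 11)(k - 3)(k - 8)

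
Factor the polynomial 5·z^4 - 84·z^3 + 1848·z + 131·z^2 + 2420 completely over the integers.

(5·z + 11)·(z + 2)·(z - 10)·(z - 11)

Testing divisors of the constant over divisors of the leading coefficient, z = -2 is a root, so (z + 2) divides it; the quotient is 5·z^3 - 94·z^2 + 319·z + 1210.
Next, z = -11/5 is a root, so (5·z + 11) is a factor; dividing leaves z^2 - 21·z + 110.
The remaining quadratic factors as (z - 10)(z - 11).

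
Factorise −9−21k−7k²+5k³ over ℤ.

(5k+3)(k+1)(k−3)

Among the possible rational roots, k = 3 is a root, so (k−3) is a factor; dividing leaves 5k²+8k+3.
The remaining quadratic factors as (5k+3)(k+1).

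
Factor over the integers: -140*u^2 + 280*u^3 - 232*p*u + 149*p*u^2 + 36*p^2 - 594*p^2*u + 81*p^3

Group: 9*p*(9*p^2 - 71*p*u + 4*p + 56*u^2 - 28*u) + 5*u*(9*p^2 - 71*p*u + 4*p + 56*u^2 - 28*u); both groups contain (9*p^2 - 71*p*u + 4*p + 56*u^2 - 28*u), so (9*p + 5*u) is a factor with cofactor 9*p^2 - 71*p*u + 4*p + 56*u^2 - 28*u.
The cofactor groups again: 9*p^2 - 71*p*u + 4*p + 56*u^2 - 28*u = 9*p*(p - 7*u) + (-8*u + 4)*(p - 7*u); both groups contain (p - 7*u), giving (9*p - 8*u + 4)*(p - 7*u).

(9*p + 5*u)*(9*p - 8*u + 4)*(p - 7*u)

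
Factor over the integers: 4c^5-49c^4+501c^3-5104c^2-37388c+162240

(4c-13)(c+6)(c-13)(c^2-2c+160)

Among the possible rational roots, c = 13 is a root, so (c-13) divides it; the quotient is 4c^4+3c^3+540c^2+1916c-12480.
Next, c = 13/4 is a root, so (4c-13) divides it; the quotient is c^3+4c^2+148c+960.
Continuing, c = -6 is a root, giving the factor (c+6) and quotient c^2-2c+160.
The quadratic c^2-2c+160 has discriminant -636 < 0 and is irreducible over ℤ.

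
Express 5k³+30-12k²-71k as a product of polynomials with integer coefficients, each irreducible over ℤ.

Among the possible rational roots, k = -3 is a root, giving the factor (k+3) and quotient 5k²-27k+10.
The remaining quadratic factors as (5k-2)(k-5).

(5k-2)(k+3)(k-5)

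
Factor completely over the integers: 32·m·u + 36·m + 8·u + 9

(4·m + 1)·(8·u + 9)

Group as (32·m·u + 36·m) + (8·u + 9) = 4·m·(8·u + 9) + (8·u + 9).
Both groups share the factor (8·u + 9).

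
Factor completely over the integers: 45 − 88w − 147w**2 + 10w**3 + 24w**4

By the rational root theorem, w = −1 is a root, giving the factor (w + 1) and quotient 24w**3 − 14w**2 − 133w + 45.
Next, w = 5/2 is a root, so (2w − 5) is a factor; dividing leaves 12w**2 + 23w − 9.
The remaining quadratic factors as (3w − 1)(4w + 9).

(2w − 5)(3w − 1)(4w + 9)(w + 1)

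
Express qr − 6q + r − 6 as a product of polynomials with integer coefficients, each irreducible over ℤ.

(q + 1)(r − 6)

Group as (qr − 6q) + (r − 6) = q(r − 6) + (r − 6).
Both groups share the factor (r − 6).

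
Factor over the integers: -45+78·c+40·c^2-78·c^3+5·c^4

(5·c-3)·(c+1)·(c-1)·(c-15)

By the rational root theorem, c = -1 is a root, giving the factor (c+1) and quotient 5·c^3-83·c^2+123·c-45.
Then c = 3/5 is a root, so (5·c-3) divides it; the quotient is c^2-16·c+15.
The remaining quadratic factors as (c-1)(c-15).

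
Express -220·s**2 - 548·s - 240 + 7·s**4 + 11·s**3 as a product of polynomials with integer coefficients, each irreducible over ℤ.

Testing divisors of the constant over divisors of the leading coefficient, s = -5 is a root, so (s + 5) is a factor; dividing leaves 7·s**3 - 24·s**2 - 100·s - 48.
Next, s = -4/7 is a root, so (7·s + 4) divides it; the quotient is s**2 - 4·s - 12.
The remaining quadratic factors as (s - 6)(s + 2).

(7·s + 4)·(s + 2)·(s + 5)·(s - 6)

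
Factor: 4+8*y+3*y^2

Need a pair with product 3·4 = 12 and sum 8: that's 2 and 6.
Split the middle term: 3*y^2+2*y + 6*y+4 = y*(3*y+2) + 2*(3*y+2).

(3*y+2)*(y+2)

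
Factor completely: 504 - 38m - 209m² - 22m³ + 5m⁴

(5m - 7)(m + 2)(m + 4)(m - 9)

Among the possible rational roots, m = -2 is a root, so (m + 2) is a factor; dividing leaves 5m³ - 32m² - 145m + 252.
Next, m = 7/5 is a root, so (5m - 7) divides it; the quotient is m² - 5m - 36.
The remaining quadratic factors as (m + 4)(m - 9).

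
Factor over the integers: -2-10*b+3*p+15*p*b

(3*p-2)*(5*b+1)

Group as (15*p*b+3*p) + (-10*b-2) = 3*p*(5*b+1) - 2*(5*b+1).
Both groups share the factor (5*b+1).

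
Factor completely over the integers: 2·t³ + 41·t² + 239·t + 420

Among the possible rational roots, t = −7/2 is a root, giving the factor (2·t + 7) and quotient t² + 17·t + 60.
The remaining quadratic factors as (t + 12)(t + 5).

(2·t + 7)·(t + 12)·(t + 5)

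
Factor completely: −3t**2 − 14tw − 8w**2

−(3t + 2w)(t + 4w)

Group: −t(3t + 2w) − 4w(3t + 2w); both groups contain (3t + 2w).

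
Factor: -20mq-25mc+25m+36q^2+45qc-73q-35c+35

Group: -5m(4q+5c-5) + (9q-7)(4q+5c-5); both groups contain (4q+5c-5).

-(4q+5c-5)(5m-9q+7)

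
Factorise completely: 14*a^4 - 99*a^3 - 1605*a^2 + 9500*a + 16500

(2*a - 15)*(7*a + 10)*(a + 10)*(a - 11)

Testing divisors of the constant over divisors of the leading coefficient, a = 15/2 is a root, giving the factor (2*a - 15) and quotient 7*a^3 + 3*a^2 - 780*a - 1100.
Then a = -10/7 is a root, so (7*a + 10) divides it; the quotient is a^2 - a - 110.
The remaining quadratic factors as (a + 10)(a - 11).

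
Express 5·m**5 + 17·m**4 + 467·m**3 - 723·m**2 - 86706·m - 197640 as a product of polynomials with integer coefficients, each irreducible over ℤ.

Trying the rational-root candidates, m = -9 is a root, giving the factor (m + 9) and quotient 5·m**4 - 28·m**3 + 719·m**2 - 7194·m - 21960.
Then m = -12/5 is a root, giving the factor (5·m + 12) and quotient m**3 - 8·m**2 + 163·m - 1830.
Next, m = 10 is a root, giving the factor (m - 10) and quotient m**2 + 2·m + 183.
The quadratic m**2 + 2·m + 183 has discriminant -728 < 0 and is irreducible over ℤ.

(5·m + 12)·(m + 9)·(m - 10)·(m**2 + 2·m + 183)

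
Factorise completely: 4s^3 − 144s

Factor out 4s, leaving s^2 − 36, which is a difference of two squares.

4s(s + 6)(s − 6)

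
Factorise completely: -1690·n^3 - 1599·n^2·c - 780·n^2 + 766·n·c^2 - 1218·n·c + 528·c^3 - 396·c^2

-(13·n - 8·c + 6)·(10·n + 11·c)·(13·n + 6·c)

Group: 10·n·(-169·n^2 + 26·n·c - 78·n + 48·c^2 - 36·c) + 11·c·(-169·n^2 + 26·n·c - 78·n + 48·c^2 - 36·c); both groups contain (-169·n^2 + 26·n·c - 78·n + 48·c^2 - 36·c), so (10·n + 11·c) is a factor with cofactor -169·n^2 + 26·n·c - 78·n + 48·c^2 - 36·c.
The cofactor groups again: -169·n^2 + 26·n·c - 78·n + 48·c^2 - 36·c = -13·n·(13·n - 8·c + 6) - 6·c·(13·n - 8·c + 6); both groups contain (13·n - 8·c + 6), giving -(13·n + 6·c)·(13·n - 8·c + 6).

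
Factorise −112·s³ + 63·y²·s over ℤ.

Factor out 7·s, leaving 9·y² − 16·s², which is a difference of two squares.

7·s·(3·y − 4·s)·(3·y + 4·s)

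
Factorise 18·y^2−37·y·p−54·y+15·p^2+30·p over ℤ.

(2·y−3·p−6)·(9·y−5·p)

Group: 9·y·(2·y−3·p−6) − 5·p·(2·y−3·p−6); both groups contain (2·y−3·p−6).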